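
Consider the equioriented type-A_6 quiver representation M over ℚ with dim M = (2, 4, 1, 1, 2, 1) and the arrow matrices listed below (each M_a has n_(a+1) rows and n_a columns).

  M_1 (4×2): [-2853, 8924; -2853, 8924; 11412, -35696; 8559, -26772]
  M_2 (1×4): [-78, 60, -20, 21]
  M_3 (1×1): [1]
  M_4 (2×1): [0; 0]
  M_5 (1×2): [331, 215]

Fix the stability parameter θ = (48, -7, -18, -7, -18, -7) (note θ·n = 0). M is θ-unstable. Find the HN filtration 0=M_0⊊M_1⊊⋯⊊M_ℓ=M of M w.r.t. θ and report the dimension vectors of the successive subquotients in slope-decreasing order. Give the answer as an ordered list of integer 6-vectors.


Barcode: M ≅ I[1,1], I[1,4], I[2,2]^3, I[5,5], I[5,6]. HN layers by μ_θ (4 steps, strictly decreasing):
  μ^(1)=48; μ^(2)=4; μ^(3)=-7; μ^(4)=-18

((1, 0, 0, 0, 0, 0); (1, 1, 1, 1, 0, 0); (0, 3, 0, 0, 0, 1); (0, 0, 0, 0, 2, 0))


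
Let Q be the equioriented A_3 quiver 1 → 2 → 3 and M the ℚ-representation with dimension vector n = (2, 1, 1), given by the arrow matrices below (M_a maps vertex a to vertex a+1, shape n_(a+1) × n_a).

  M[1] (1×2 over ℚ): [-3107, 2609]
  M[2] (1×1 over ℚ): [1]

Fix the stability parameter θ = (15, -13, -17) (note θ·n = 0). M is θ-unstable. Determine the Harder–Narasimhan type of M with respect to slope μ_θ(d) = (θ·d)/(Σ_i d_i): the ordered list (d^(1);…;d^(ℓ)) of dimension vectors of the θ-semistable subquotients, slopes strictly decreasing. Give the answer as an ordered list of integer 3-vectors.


Barcode: M ≅ I[1,1], I[1,3]. HN layers by μ_θ (2 steps, strictly decreasing):
  μ^(1)=15; μ^(2)=-5

((1, 0, 0); (1, 1, 1))


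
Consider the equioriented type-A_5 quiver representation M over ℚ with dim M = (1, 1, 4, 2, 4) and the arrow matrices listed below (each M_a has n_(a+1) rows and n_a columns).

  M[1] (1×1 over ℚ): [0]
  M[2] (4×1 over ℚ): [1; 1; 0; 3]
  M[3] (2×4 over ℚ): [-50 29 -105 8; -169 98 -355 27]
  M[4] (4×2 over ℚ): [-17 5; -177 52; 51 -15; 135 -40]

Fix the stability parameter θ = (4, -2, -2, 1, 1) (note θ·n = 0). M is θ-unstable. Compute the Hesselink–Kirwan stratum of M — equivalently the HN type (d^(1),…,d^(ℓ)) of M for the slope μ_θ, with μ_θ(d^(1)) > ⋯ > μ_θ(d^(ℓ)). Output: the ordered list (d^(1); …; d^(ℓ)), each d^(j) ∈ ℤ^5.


Via rank(M_{q-1}∘⋯∘M_p): M ≅ I[1,1], I[2,5], I[3,3]^2, I[3,5], I[5,5]^2.
μ_θ-semistable layers: μ^(1)=4; μ^(2)=1; μ^(3)=-2

((1, 0, 0, 0, 0); (0, 0, 0, 2, 4); (0, 1, 4, 0, 0))


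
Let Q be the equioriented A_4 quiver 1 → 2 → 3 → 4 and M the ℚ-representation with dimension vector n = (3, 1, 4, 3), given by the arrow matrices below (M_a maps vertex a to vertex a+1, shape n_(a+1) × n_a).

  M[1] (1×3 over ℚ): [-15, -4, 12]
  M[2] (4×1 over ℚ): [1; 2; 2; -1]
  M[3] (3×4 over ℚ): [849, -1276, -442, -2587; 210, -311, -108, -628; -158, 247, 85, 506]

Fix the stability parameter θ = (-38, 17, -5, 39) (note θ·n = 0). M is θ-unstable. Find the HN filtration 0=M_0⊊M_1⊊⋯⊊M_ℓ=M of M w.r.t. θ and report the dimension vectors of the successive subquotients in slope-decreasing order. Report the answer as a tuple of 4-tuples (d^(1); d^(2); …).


Barcode: M ≅ I[1,1]^2, I[1,3], I[3,4]^3. HN layers by μ_θ (4 steps, strictly decreasing):
  μ^(1)=39; μ^(2)=6; μ^(3)=-5; μ^(4)=-38

((0, 0, 0, 3); (0, 1, 1, 0); (0, 0, 3, 0); (3, 0, 0, 0))


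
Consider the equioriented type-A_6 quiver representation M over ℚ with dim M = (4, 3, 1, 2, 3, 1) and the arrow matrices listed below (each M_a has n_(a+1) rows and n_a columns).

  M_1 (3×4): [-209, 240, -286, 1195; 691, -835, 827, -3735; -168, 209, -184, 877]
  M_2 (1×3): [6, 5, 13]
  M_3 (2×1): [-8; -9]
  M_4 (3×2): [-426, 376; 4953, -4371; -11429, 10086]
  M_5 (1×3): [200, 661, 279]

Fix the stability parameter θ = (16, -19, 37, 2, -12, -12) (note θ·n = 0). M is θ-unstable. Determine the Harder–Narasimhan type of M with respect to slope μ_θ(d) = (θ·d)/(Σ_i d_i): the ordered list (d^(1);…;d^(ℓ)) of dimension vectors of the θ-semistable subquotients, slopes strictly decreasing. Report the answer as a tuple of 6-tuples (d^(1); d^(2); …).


Interval decomposition of M: I[1,1], I[1,2]^2, I[1,6], I[4,5], I[5,5].
HN type (ℓ=5): μ^(1)=16; μ^(2)=15/4; μ^(3)=-3/2; μ^(4)=-5; μ^(5)=-12

((1, 0, 0, 0, 0, 0); (0, 0, 1, 1, 1, 1); (3, 3, 0, 0, 0, 0); (0, 0, 0, 1, 1, 0); (0, 0, 0, 0, 1, 0))


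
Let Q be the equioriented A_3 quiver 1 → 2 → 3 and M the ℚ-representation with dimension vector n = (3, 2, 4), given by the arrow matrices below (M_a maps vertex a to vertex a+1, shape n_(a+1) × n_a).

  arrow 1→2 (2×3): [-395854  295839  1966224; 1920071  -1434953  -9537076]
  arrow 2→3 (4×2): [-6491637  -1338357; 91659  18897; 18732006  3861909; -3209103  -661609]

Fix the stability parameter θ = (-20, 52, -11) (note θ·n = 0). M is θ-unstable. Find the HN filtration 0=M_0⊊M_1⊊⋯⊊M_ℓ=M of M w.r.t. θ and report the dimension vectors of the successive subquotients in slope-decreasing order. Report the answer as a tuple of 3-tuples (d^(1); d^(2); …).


Interval decomposition of M: I[1,1], I[1,3]^2, I[3,3]^2.
HN type (ℓ=3): μ^(1)=41/2; μ^(2)=-11; μ^(3)=-20

((0, 2, 2); (0, 0, 2); (3, 0, 0))


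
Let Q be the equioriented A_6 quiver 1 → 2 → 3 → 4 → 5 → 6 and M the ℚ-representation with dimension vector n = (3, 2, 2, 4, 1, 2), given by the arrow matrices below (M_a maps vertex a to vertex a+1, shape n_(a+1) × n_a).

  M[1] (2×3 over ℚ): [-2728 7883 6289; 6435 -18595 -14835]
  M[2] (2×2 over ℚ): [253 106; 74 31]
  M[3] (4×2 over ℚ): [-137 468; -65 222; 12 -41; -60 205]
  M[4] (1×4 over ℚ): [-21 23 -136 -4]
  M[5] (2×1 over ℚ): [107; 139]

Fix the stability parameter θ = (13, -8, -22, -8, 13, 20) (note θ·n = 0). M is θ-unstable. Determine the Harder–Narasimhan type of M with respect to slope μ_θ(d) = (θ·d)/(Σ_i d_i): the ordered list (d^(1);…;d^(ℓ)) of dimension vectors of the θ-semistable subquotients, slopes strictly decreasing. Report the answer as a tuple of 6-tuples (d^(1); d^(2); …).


Via rank(M_{q-1}∘⋯∘M_p): M ≅ I[1,1], I[1,4], I[1,6], I[4,4]^2, I[6,6].
μ_θ-semistable layers: μ^(1)=20; μ^(2)=13; μ^(3)=-25/4; μ^(4)=-8

((0, 0, 0, 0, 0, 2); (1, 0, 0, 0, 1, 0); (2, 2, 2, 2, 0, 0); (0, 0, 0, 2, 0, 0))


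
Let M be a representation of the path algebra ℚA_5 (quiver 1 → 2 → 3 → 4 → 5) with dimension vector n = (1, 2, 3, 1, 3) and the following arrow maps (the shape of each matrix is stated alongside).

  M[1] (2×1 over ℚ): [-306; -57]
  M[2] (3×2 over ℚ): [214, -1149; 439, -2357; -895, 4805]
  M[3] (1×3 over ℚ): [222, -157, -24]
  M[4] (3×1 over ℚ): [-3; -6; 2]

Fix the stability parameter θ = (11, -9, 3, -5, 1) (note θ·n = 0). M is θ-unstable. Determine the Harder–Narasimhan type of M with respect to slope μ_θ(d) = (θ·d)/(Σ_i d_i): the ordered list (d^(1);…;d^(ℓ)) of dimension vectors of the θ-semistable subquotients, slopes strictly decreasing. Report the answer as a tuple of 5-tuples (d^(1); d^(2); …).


Interval decomposition of M: I[1,5], I[2,3], I[3,3], I[5,5]^2.
HN type (ℓ=4): μ^(1)=3; μ^(2)=1; μ^(3)=0; μ^(4)=-9

((0, 0, 2, 0, 0); (0, 0, 0, 0, 3); (1, 1, 1, 1, 0); (0, 1, 0, 0, 0))


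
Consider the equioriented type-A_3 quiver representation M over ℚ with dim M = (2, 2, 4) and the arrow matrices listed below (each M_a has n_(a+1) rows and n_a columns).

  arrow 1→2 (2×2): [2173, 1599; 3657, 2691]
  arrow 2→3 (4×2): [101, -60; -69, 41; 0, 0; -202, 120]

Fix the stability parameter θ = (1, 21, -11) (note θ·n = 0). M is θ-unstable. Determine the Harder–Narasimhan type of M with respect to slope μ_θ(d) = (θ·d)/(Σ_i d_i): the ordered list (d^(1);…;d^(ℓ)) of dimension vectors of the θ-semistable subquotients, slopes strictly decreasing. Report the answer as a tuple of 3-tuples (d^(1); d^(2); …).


Barcode: M ≅ I[1,1], I[1,3], I[2,3], I[3,3]^2. HN layers by μ_θ (3 steps, strictly decreasing):
  μ^(1)=5; μ^(2)=1; μ^(3)=-11

((0, 2, 2); (2, 0, 0); (0, 0, 2))


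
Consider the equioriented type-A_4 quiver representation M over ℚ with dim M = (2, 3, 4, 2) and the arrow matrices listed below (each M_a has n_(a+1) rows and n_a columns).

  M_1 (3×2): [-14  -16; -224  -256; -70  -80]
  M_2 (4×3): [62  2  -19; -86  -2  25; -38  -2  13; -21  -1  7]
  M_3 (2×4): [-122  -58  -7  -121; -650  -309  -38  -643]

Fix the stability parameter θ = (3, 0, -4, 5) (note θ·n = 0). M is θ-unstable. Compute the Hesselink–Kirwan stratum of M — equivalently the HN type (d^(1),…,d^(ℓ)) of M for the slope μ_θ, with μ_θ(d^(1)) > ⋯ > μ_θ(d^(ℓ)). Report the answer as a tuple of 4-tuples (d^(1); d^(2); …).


Barcode: M ≅ I[1,1], I[1,4], I[2,2], I[2,3], I[3,3], I[3,4]. HN layers by μ_θ (6 steps, strictly decreasing):
  μ^(1)=5; μ^(2)=3; μ^(3)=0; μ^(4)=-1/3; μ^(5)=-2; μ^(6)=-4

((0, 0, 0, 2); (1, 0, 0, 0); (0, 1, 0, 0); (1, 1, 1, 0); (0, 1, 1, 0); (0, 0, 2, 0))


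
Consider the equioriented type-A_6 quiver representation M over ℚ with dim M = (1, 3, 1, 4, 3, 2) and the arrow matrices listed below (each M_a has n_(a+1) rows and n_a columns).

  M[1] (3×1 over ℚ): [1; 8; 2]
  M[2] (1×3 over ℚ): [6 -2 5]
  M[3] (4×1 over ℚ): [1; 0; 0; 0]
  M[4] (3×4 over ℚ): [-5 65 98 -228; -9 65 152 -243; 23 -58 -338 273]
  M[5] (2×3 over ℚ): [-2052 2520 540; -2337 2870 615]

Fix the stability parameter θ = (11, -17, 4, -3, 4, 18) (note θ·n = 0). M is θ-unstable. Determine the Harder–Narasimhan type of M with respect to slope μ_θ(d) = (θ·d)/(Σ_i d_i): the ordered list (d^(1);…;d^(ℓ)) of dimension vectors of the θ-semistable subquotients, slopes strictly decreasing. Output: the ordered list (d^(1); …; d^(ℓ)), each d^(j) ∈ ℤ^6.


Barcode: M ≅ I[1,2], I[2,2], I[2,5], I[4,4], I[4,5], I[4,6], I[6,6]. HN layers by μ_θ (5 steps, strictly decreasing):
  μ^(1)=18; μ^(2)=4; μ^(3)=1/2; μ^(4)=-3; μ^(5)=-17

((0, 0, 0, 0, 0, 2); (0, 0, 0, 0, 3, 0); (0, 0, 1, 1, 0, 0); (1, 1, 0, 3, 0, 0); (0, 2, 0, 0, 0, 0))


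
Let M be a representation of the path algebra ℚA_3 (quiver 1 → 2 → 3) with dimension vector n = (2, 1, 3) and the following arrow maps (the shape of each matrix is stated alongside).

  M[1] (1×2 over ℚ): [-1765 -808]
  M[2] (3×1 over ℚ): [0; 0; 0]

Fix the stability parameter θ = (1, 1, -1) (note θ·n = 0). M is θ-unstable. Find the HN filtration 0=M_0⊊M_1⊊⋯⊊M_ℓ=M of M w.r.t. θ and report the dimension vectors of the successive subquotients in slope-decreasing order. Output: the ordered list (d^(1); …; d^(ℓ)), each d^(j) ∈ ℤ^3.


Via rank(M_{q-1}∘⋯∘M_p): M ≅ I[1,1], I[1,2], I[3,3]^3.
μ_θ-semistable layers: μ^(1)=1; μ^(2)=-1

((2, 1, 0); (0, 0, 3))


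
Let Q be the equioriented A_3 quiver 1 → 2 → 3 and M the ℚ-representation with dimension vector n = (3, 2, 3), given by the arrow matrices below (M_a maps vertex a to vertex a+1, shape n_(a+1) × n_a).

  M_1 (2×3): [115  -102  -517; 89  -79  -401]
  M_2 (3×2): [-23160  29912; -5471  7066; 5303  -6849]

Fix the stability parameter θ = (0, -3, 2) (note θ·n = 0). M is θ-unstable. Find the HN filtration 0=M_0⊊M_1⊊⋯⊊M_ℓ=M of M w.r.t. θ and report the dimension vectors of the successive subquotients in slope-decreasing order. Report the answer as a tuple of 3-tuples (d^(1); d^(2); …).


Via rank(M_{q-1}∘⋯∘M_p): M ≅ I[1,1], I[1,3]^2, I[3,3].
μ_θ-semistable layers: μ^(1)=2; μ^(2)=0; μ^(3)=-3/2

((0, 0, 3); (1, 0, 0); (2, 2, 0))


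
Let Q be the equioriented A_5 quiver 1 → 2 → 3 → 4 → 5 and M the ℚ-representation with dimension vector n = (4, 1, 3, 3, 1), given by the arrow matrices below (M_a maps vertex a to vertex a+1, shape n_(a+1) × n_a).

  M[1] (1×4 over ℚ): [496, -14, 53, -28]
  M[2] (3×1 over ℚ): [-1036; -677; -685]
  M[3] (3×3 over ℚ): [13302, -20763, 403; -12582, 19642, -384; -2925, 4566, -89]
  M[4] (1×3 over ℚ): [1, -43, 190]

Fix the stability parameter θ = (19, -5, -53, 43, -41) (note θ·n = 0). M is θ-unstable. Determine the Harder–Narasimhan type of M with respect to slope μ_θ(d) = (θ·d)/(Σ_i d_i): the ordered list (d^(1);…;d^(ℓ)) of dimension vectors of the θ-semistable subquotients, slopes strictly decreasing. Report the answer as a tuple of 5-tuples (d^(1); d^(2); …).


Barcode: M ≅ I[1,1]^3, I[1,4], I[3,3], I[3,5], I[4,4]. HN layers by μ_θ (5 steps, strictly decreasing):
  μ^(1)=43; μ^(2)=19; μ^(3)=1; μ^(4)=-13; μ^(5)=-53

((0, 0, 0, 2, 0); (3, 0, 0, 0, 0); (0, 0, 0, 1, 1); (1, 1, 1, 0, 0); (0, 0, 2, 0, 0))


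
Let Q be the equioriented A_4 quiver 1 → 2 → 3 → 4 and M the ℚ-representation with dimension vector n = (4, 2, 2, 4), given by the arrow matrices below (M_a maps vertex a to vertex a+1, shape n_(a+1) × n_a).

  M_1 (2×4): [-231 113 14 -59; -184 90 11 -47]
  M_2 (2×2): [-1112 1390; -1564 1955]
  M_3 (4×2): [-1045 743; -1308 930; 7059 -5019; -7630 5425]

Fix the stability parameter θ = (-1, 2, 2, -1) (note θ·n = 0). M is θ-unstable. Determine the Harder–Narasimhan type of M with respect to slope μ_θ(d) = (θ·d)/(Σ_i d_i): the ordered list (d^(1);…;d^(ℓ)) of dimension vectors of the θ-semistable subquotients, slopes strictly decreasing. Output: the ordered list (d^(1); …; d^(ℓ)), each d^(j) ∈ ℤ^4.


Interval decomposition of M: I[1,1]^2, I[1,2], I[1,4], I[3,4], I[4,4]^2.
HN type (ℓ=4): μ^(1)=2; μ^(2)=1; μ^(3)=1/2; μ^(4)=-1

((0, 1, 0, 0); (0, 1, 1, 1); (0, 0, 1, 1); (4, 0, 0, 2))


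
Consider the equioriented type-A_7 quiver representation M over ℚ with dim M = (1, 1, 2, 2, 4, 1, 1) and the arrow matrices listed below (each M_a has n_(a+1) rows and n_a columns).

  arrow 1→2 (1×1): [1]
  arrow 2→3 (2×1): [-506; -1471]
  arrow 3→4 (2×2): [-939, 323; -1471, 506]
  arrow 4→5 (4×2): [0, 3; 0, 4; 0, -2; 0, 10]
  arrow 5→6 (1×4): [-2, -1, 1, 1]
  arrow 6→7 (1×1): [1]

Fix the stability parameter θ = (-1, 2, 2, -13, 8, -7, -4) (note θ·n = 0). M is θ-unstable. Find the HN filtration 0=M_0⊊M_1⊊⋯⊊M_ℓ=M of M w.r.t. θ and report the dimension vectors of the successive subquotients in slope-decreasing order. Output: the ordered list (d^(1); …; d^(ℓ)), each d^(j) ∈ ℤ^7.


Via rank(M_{q-1}∘⋯∘M_p): M ≅ I[1,4], I[3,7], I[5,5]^3.
μ_θ-semistable layers: μ^(1)=8; μ^(2)=-1; μ^(3)=-5/2; μ^(4)=-11/2

((0, 0, 0, 0, 3, 0, 0); (0, 0, 0, 0, 1, 1, 1); (1, 1, 1, 1, 0, 0, 0); (0, 0, 1, 1, 0, 0, 0))


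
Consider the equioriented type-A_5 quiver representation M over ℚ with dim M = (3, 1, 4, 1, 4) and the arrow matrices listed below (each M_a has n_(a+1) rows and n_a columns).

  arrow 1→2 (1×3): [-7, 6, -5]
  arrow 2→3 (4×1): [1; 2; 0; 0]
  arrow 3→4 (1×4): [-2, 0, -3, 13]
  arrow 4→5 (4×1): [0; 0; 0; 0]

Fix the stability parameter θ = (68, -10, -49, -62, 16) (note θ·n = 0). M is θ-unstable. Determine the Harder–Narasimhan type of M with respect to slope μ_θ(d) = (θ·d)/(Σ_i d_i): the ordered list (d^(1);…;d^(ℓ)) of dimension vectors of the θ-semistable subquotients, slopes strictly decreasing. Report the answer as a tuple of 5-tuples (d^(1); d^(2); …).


Interval decomposition of M: I[1,1]^2, I[1,4], I[3,3]^3, I[5,5]^4.
HN type (ℓ=4): μ^(1)=68; μ^(2)=16; μ^(3)=-53/4; μ^(4)=-49

((2, 0, 0, 0, 0); (0, 0, 0, 0, 4); (1, 1, 1, 1, 0); (0, 0, 3, 0, 0))


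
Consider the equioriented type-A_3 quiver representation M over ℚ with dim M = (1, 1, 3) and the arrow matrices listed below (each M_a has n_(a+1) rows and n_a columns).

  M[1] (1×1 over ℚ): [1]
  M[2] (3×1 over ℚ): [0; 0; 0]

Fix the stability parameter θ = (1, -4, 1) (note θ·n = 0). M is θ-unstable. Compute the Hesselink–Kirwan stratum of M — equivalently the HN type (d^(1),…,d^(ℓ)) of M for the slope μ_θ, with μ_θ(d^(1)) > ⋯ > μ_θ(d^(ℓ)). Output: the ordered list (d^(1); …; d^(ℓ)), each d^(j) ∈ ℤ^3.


Barcode: M ≅ I[1,2], I[3,3]^3. HN layers by μ_θ (2 steps, strictly decreasing):
  μ^(1)=1; μ^(2)=-3/2

((0, 0, 3); (1, 1, 0))


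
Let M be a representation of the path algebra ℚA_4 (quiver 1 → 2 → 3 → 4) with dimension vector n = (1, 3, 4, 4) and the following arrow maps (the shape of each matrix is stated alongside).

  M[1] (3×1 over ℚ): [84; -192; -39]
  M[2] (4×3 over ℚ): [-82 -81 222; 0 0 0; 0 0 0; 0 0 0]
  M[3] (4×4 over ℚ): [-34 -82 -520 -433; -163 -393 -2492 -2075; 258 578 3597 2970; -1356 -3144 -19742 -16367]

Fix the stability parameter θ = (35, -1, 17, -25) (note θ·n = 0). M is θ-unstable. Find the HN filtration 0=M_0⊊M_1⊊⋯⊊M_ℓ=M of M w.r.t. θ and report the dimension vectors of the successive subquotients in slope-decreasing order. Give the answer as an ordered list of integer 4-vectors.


Barcode: M ≅ I[1,4], I[2,2]^2, I[3,3], I[3,4]^2, I[4,4]. HN layers by μ_θ (5 steps, strictly decreasing):
  μ^(1)=17; μ^(2)=13/2; μ^(3)=-1; μ^(4)=-4; μ^(5)=-25

((0, 0, 1, 0); (1, 1, 1, 1); (0, 2, 0, 0); (0, 0, 2, 2); (0, 0, 0, 1))


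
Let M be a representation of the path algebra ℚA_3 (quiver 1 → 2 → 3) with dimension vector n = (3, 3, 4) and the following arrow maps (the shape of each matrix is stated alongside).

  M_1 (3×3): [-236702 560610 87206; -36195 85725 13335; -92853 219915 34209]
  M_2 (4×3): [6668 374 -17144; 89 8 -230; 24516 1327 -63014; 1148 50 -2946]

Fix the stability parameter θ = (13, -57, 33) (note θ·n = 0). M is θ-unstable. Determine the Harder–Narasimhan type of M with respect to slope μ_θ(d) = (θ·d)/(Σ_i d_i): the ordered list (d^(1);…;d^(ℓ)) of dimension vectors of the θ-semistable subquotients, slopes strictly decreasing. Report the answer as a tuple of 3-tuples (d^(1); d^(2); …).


Interval decomposition of M: I[1,1]^2, I[1,3], I[2,3]^2, I[3,3].
HN type (ℓ=4): μ^(1)=33; μ^(2)=13; μ^(3)=-22; μ^(4)=-57

((0, 0, 4); (2, 0, 0); (1, 1, 0); (0, 2, 0))


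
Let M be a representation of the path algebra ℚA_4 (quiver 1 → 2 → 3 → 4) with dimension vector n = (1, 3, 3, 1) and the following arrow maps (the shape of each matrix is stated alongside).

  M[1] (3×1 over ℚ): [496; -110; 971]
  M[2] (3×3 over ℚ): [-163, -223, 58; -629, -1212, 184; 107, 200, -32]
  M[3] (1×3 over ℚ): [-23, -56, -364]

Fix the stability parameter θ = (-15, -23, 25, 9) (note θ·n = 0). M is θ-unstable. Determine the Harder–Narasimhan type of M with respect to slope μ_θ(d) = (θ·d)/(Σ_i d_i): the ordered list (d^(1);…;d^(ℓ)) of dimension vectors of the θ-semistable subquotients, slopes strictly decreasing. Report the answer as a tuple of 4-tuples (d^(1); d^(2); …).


Barcode: M ≅ I[1,2], I[2,3], I[2,4], I[3,3]. HN layers by μ_θ (4 steps, strictly decreasing):
  μ^(1)=25; μ^(2)=17; μ^(3)=-19; μ^(4)=-23

((0, 0, 2, 0); (0, 0, 1, 1); (1, 1, 0, 0); (0, 2, 0, 0))


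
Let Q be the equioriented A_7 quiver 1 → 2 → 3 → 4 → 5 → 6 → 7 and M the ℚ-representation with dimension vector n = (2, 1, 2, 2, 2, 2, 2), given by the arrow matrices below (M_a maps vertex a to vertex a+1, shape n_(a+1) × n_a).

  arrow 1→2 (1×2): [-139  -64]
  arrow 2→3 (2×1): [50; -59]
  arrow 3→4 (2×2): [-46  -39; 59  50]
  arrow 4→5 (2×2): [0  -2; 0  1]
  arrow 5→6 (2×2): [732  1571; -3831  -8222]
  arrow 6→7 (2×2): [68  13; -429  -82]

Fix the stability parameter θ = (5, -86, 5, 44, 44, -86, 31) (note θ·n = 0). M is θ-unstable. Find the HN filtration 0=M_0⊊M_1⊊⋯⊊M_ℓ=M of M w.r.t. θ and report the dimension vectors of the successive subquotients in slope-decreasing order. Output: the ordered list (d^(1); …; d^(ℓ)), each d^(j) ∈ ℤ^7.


Barcode: M ≅ I[1,1], I[1,4], I[3,7], I[5,7]. HN layers by μ_θ (6 steps, strictly decreasing):
  μ^(1)=44; μ^(2)=31; μ^(3)=5; μ^(4)=7/4; μ^(5)=-21; μ^(6)=-81/2

((0, 0, 0, 1, 0, 0, 0); (0, 0, 0, 0, 0, 0, 2); (1, 0, 1, 0, 0, 0, 0); (0, 0, 1, 1, 1, 1, 0); (0, 0, 0, 0, 1, 1, 0); (1, 1, 0, 0, 0, 0, 0))


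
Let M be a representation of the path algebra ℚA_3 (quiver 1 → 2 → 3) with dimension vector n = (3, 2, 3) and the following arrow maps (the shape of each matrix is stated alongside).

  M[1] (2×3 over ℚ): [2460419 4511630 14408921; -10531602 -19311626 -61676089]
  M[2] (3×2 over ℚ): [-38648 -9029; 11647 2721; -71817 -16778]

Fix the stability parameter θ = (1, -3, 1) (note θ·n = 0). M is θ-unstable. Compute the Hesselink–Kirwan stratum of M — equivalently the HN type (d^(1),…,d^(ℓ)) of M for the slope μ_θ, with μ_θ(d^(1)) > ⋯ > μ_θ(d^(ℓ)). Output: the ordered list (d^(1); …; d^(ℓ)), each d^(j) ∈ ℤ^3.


Barcode: M ≅ I[1,1], I[1,3]^2, I[3,3]. HN layers by μ_θ (2 steps, strictly decreasing):
  μ^(1)=1; μ^(2)=-1

((1, 0, 3); (2, 2, 0))


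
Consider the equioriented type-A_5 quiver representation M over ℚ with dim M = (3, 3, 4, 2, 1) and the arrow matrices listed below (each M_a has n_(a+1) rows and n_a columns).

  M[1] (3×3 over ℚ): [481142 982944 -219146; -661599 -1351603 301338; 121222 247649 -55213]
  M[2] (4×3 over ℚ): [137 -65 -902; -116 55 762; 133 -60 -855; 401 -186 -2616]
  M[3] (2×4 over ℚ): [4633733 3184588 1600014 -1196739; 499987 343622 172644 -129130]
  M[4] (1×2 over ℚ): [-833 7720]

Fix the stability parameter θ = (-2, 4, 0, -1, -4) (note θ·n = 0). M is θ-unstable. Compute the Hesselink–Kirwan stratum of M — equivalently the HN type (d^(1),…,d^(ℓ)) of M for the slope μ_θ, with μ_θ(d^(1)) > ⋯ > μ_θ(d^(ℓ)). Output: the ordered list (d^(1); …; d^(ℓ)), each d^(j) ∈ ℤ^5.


Interval decomposition of M: I[1,1], I[1,4], I[1,5], I[2,3], I[3,3].
HN type (ℓ=5): μ^(1)=2; μ^(2)=1; μ^(3)=0; μ^(4)=-1/4; μ^(5)=-2

((0, 1, 1, 0, 0); (0, 1, 1, 1, 0); (0, 0, 1, 0, 0); (0, 1, 1, 1, 1); (3, 0, 0, 0, 0))


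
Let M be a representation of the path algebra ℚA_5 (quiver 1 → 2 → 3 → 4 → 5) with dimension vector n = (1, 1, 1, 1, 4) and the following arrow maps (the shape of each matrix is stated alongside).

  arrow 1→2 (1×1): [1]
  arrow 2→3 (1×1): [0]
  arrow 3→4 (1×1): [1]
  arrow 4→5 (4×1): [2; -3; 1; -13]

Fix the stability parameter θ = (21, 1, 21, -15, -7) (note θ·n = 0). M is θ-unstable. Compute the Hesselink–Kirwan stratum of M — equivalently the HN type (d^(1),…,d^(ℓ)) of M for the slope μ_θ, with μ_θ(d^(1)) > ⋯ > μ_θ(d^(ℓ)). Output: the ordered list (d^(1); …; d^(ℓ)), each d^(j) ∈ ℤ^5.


Interval decomposition of M: I[1,2], I[3,5], I[5,5]^3.
HN type (ℓ=3): μ^(1)=11; μ^(2)=-1/3; μ^(3)=-7

((1, 1, 0, 0, 0); (0, 0, 1, 1, 1); (0, 0, 0, 0, 3))


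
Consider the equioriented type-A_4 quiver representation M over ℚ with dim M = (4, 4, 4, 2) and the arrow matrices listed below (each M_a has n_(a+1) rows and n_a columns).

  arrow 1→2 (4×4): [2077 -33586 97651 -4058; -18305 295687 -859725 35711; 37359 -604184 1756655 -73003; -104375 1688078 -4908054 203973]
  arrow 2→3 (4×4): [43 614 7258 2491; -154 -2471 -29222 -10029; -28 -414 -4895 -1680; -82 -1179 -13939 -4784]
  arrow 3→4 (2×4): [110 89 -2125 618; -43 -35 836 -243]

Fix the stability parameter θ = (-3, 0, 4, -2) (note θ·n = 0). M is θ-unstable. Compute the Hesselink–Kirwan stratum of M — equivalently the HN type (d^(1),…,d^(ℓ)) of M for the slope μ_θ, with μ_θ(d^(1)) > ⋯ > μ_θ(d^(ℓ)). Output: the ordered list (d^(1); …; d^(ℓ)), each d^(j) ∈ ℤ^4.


Interval decomposition of M: I[1,3]^2, I[1,4]^2.
HN type (ℓ=4): μ^(1)=4; μ^(2)=1; μ^(3)=0; μ^(4)=-3

((0, 0, 2, 0); (0, 0, 2, 2); (0, 4, 0, 0); (4, 0, 0, 0))


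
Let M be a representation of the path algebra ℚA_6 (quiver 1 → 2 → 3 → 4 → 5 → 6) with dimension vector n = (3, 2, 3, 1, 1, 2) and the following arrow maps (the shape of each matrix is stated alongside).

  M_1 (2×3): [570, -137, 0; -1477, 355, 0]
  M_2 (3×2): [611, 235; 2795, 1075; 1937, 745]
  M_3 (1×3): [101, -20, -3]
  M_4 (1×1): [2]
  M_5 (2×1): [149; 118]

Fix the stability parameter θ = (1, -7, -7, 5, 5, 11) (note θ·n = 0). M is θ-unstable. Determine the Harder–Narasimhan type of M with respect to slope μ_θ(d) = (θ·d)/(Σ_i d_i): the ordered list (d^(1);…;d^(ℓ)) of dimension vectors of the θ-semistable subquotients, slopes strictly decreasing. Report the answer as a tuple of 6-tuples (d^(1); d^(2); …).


Via rank(M_{q-1}∘⋯∘M_p): M ≅ I[1,1], I[1,2], I[1,3], I[3,3], I[3,6], I[6,6].
μ_θ-semistable layers: μ^(1)=11; μ^(2)=5; μ^(3)=1; μ^(4)=-3; μ^(5)=-13/3; μ^(6)=-7

((0, 0, 0, 0, 0, 2); (0, 0, 0, 1, 1, 0); (1, 0, 0, 0, 0, 0); (1, 1, 0, 0, 0, 0); (1, 1, 1, 0, 0, 0); (0, 0, 2, 0, 0, 0))


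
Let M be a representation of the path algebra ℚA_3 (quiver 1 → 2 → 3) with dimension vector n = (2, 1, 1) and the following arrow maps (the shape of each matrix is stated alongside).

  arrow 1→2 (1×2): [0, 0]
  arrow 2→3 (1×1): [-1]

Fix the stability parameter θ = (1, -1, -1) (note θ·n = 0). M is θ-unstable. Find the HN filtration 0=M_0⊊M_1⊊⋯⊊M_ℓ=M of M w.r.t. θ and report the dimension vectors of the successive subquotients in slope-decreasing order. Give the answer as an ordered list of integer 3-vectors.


Interval decomposition of M: I[1,1]^2, I[2,3].
HN type (ℓ=2): μ^(1)=1; μ^(2)=-1

((2, 0, 0); (0, 1, 1))


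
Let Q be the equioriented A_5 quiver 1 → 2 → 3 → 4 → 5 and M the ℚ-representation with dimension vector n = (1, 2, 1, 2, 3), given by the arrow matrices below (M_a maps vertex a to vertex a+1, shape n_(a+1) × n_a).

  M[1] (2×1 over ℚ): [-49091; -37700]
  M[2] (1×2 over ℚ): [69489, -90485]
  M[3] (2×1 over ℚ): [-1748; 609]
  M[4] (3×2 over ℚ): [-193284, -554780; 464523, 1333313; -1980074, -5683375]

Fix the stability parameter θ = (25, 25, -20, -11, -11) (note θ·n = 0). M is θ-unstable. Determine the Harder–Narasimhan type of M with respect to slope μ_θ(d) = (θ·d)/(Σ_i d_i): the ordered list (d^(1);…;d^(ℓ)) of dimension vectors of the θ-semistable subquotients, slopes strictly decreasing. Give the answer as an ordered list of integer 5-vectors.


Barcode: M ≅ I[1,5], I[2,2], I[4,5], I[5,5]. HN layers by μ_θ (3 steps, strictly decreasing):
  μ^(1)=25; μ^(2)=8/5; μ^(3)=-11

((0, 1, 0, 0, 0); (1, 1, 1, 1, 1); (0, 0, 0, 1, 2))


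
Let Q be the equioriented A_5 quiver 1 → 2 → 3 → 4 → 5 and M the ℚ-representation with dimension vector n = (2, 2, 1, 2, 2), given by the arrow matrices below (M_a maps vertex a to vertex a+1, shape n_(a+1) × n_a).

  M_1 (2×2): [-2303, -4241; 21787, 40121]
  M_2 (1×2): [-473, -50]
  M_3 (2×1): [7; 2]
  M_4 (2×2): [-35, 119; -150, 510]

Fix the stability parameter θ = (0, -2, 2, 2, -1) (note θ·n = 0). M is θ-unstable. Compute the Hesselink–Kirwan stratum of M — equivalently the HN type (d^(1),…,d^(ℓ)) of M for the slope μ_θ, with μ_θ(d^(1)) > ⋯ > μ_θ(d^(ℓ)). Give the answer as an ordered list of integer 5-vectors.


Via rank(M_{q-1}∘⋯∘M_p): M ≅ I[1,2], I[1,5], I[4,4], I[5,5].
μ_θ-semistable layers: μ^(1)=2; μ^(2)=1; μ^(3)=-1

((0, 0, 0, 1, 0); (0, 0, 1, 1, 1); (2, 2, 0, 0, 1))


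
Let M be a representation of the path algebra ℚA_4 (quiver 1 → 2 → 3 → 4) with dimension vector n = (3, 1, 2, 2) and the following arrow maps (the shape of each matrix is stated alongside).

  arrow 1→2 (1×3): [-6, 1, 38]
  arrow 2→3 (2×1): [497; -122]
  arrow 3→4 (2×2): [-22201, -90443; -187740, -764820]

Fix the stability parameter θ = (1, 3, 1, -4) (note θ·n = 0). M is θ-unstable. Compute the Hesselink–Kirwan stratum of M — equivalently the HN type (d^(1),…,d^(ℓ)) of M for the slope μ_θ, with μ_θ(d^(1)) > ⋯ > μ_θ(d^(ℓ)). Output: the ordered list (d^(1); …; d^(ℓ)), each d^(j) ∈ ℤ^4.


Interval decomposition of M: I[1,1]^2, I[1,4], I[3,3], I[4,4].
HN type (ℓ=3): μ^(1)=1; μ^(2)=1/4; μ^(3)=-4

((2, 0, 1, 0); (1, 1, 1, 1); (0, 0, 0, 1))


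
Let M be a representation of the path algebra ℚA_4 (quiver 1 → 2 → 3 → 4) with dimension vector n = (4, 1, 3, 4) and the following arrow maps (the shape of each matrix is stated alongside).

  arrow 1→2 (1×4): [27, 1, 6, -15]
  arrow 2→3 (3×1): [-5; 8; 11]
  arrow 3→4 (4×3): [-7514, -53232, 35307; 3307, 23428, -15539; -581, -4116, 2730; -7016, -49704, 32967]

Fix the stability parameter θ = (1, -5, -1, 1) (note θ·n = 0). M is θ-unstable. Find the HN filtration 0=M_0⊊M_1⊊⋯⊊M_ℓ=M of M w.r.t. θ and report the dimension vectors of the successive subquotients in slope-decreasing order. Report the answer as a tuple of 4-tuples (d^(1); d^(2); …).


Barcode: M ≅ I[1,1]^3, I[1,4], I[3,3], I[3,4], I[4,4]^2. HN layers by μ_θ (3 steps, strictly decreasing):
  μ^(1)=1; μ^(2)=-1; μ^(3)=-2

((3, 0, 0, 4); (0, 0, 3, 0); (1, 1, 0, 0))


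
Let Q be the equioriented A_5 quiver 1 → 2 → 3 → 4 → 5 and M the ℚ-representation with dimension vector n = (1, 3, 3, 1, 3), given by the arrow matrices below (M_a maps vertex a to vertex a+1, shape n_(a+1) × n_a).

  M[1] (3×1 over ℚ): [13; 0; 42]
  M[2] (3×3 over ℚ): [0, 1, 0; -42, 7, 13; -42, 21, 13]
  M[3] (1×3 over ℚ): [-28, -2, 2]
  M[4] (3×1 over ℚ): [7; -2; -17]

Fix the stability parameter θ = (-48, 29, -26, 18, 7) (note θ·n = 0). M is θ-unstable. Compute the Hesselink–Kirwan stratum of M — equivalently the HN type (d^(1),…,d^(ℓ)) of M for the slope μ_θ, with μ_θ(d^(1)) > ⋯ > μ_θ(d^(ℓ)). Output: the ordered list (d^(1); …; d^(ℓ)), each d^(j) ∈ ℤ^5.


Barcode: M ≅ I[1,2], I[2,3]^2, I[3,5], I[5,5]^2. HN layers by μ_θ (6 steps, strictly decreasing):
  μ^(1)=29; μ^(2)=25/2; μ^(3)=7; μ^(4)=3/2; μ^(5)=-26; μ^(6)=-48

((0, 1, 0, 0, 0); (0, 0, 0, 1, 1); (0, 0, 0, 0, 2); (0, 2, 2, 0, 0); (0, 0, 1, 0, 0); (1, 0, 0, 0, 0))


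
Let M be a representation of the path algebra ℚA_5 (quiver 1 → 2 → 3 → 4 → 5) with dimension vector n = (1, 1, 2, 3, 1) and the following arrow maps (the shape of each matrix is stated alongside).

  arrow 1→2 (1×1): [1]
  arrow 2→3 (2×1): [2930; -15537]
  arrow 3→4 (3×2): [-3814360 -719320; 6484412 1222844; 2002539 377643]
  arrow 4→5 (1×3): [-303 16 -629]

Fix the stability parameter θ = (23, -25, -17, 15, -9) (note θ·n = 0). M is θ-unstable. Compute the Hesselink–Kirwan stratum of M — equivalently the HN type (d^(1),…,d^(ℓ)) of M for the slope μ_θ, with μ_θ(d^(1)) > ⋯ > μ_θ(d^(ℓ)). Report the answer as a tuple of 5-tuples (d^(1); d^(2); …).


Interval decomposition of M: I[1,5], I[3,3], I[4,4]^2.
HN type (ℓ=4): μ^(1)=15; μ^(2)=3; μ^(3)=-19/3; μ^(4)=-17

((0, 0, 0, 2, 0); (0, 0, 0, 1, 1); (1, 1, 1, 0, 0); (0, 0, 1, 0, 0))


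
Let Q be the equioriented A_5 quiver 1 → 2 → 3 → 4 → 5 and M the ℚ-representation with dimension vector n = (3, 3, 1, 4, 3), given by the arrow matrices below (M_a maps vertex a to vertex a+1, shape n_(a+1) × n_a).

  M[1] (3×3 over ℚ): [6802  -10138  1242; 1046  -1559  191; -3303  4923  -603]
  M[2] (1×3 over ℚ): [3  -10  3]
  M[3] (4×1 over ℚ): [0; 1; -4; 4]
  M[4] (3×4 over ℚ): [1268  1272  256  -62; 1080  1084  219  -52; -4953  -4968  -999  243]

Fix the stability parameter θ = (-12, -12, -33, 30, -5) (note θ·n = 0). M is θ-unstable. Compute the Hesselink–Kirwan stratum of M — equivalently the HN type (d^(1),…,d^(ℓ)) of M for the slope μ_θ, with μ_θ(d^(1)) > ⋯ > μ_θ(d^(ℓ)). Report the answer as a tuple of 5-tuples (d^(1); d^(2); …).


Interval decomposition of M: I[1,1], I[1,2], I[1,4], I[2,2], I[4,5]^3.
HN type (ℓ=4): μ^(1)=30; μ^(2)=25/2; μ^(3)=-12; μ^(4)=-19

((0, 0, 0, 1, 0); (0, 0, 0, 3, 3); (2, 2, 0, 0, 0); (1, 1, 1, 0, 0))


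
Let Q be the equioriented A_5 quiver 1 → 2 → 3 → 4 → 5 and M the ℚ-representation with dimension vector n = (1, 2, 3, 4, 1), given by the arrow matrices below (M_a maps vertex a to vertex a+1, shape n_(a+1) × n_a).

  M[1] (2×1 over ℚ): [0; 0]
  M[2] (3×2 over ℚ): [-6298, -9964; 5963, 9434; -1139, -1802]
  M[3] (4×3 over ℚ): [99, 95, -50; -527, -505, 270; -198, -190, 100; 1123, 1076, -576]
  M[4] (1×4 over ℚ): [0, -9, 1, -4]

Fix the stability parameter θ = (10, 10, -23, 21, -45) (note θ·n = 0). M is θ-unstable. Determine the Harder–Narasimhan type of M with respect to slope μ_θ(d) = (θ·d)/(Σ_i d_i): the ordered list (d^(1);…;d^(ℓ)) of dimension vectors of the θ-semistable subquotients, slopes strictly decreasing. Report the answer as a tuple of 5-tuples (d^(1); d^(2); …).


Interval decomposition of M: I[1,1], I[2,2], I[2,5], I[3,3], I[3,4], I[4,4]^2.
HN type (ℓ=4): μ^(1)=21; μ^(2)=10; μ^(3)=-37/4; μ^(4)=-23

((0, 0, 0, 3, 0); (1, 1, 0, 0, 0); (0, 1, 1, 1, 1); (0, 0, 2, 0, 0))


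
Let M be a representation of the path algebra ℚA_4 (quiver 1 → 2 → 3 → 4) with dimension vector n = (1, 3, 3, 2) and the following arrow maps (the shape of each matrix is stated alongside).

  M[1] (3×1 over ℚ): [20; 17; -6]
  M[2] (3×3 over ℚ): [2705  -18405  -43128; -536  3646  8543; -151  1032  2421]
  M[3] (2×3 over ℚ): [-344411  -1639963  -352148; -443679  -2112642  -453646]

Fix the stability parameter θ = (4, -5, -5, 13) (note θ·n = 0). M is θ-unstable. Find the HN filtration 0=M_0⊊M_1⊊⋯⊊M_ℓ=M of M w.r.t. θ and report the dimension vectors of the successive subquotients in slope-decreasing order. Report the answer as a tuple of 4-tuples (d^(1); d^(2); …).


Interval decomposition of M: I[1,4], I[2,3], I[2,4].
HN type (ℓ=3): μ^(1)=13; μ^(2)=-2; μ^(3)=-5

((0, 0, 0, 2); (1, 1, 1, 0); (0, 2, 2, 0))


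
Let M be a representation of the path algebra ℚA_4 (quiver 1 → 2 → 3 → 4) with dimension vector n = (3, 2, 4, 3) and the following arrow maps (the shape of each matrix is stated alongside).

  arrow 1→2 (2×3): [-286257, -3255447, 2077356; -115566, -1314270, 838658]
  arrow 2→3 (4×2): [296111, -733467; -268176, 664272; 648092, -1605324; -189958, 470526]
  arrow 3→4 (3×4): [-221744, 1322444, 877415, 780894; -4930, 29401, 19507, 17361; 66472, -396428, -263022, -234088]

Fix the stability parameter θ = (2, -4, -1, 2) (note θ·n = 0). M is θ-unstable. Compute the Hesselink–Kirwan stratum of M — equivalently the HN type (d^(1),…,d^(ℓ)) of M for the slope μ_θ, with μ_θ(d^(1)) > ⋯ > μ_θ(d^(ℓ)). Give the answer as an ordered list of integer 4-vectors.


Via rank(M_{q-1}∘⋯∘M_p): M ≅ I[1,1], I[1,2], I[1,3], I[3,3], I[3,4]^2, I[4,4].
μ_θ-semistable layers: μ^(1)=2; μ^(2)=-1

((1, 0, 0, 3); (2, 2, 4, 0))


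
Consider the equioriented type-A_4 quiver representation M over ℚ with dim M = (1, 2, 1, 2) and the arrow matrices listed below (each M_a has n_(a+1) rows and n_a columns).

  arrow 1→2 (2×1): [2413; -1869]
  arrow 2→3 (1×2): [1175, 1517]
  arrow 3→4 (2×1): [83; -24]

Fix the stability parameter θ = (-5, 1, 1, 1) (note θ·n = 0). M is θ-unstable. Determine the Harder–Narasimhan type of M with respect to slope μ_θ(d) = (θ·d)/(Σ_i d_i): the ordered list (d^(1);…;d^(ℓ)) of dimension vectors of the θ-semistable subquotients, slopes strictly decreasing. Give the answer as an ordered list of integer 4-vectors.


Barcode: M ≅ I[1,4], I[2,2], I[4,4]. HN layers by μ_θ (2 steps, strictly decreasing):
  μ^(1)=1; μ^(2)=-5

((0, 2, 1, 2); (1, 0, 0, 0))


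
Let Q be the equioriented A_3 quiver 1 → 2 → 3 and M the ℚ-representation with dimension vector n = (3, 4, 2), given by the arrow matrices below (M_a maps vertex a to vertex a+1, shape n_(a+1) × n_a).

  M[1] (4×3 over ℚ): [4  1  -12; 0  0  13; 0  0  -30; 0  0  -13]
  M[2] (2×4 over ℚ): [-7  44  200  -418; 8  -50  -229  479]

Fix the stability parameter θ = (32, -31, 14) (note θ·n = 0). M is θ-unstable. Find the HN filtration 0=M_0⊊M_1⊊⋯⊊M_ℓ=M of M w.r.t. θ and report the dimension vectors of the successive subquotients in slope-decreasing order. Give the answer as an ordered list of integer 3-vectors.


Barcode: M ≅ I[1,1], I[1,3]^2, I[2,2]^2. HN layers by μ_θ (4 steps, strictly decreasing):
  μ^(1)=32; μ^(2)=14; μ^(3)=1/2; μ^(4)=-31

((1, 0, 0); (0, 0, 2); (2, 2, 0); (0, 2, 0))


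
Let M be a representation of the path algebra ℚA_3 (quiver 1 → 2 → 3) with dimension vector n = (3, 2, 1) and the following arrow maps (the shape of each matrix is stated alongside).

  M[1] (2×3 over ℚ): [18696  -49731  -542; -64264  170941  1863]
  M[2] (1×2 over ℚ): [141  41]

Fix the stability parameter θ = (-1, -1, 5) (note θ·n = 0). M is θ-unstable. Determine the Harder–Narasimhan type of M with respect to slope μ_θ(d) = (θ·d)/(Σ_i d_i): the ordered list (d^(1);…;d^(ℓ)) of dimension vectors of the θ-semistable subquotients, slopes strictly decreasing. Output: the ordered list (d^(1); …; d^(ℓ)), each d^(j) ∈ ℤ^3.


Barcode: M ≅ I[1,1], I[1,2], I[1,3]. HN layers by μ_θ (2 steps, strictly decreasing):
  μ^(1)=5; μ^(2)=-1

((0, 0, 1); (3, 2, 0))


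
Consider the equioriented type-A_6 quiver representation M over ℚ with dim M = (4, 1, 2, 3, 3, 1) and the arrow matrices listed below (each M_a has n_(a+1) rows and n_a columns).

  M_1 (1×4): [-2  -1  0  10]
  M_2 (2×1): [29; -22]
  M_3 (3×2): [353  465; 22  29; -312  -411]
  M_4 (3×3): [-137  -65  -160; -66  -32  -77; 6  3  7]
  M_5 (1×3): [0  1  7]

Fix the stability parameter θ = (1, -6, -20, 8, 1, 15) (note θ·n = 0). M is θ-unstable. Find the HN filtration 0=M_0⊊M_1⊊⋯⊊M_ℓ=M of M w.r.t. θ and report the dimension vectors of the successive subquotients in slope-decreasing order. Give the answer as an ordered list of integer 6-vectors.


Barcode: M ≅ I[1,1]^3, I[1,5], I[3,6], I[4,5]. HN layers by μ_θ (5 steps, strictly decreasing):
  μ^(1)=15; μ^(2)=9/2; μ^(3)=1; μ^(4)=-25/3; μ^(5)=-20

((0, 0, 0, 0, 0, 1); (0, 0, 0, 3, 3, 0); (3, 0, 0, 0, 0, 0); (1, 1, 1, 0, 0, 0); (0, 0, 1, 0, 0, 0))


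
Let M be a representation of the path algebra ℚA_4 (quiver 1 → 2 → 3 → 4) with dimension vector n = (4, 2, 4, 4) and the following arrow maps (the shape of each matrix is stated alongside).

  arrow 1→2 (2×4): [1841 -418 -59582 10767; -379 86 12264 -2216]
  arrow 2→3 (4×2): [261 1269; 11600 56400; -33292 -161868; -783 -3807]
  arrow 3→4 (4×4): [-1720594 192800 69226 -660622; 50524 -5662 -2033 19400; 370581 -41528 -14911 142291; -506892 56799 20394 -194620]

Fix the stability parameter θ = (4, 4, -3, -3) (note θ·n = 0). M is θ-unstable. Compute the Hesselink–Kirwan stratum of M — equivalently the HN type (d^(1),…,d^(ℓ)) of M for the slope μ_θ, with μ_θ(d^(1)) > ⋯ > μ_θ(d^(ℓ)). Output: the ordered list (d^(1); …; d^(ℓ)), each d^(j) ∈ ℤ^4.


Via rank(M_{q-1}∘⋯∘M_p): M ≅ I[1,1]^2, I[1,2], I[1,3], I[3,4]^3, I[4,4].
μ_θ-semistable layers: μ^(1)=4; μ^(2)=5/3; μ^(3)=-3

((3, 1, 0, 0); (1, 1, 1, 0); (0, 0, 3, 4))


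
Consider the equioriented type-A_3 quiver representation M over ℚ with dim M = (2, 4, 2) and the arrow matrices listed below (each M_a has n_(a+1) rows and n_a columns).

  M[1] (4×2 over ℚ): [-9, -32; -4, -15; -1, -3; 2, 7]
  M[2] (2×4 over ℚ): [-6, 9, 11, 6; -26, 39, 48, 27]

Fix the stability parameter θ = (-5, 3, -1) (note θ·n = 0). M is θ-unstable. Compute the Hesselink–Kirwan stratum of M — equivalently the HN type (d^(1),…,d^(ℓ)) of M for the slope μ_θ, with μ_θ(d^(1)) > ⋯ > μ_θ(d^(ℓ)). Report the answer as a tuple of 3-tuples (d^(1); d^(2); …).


Via rank(M_{q-1}∘⋯∘M_p): M ≅ I[1,3]^2, I[2,2]^2.
μ_θ-semistable layers: μ^(1)=3; μ^(2)=1; μ^(3)=-5

((0, 2, 0); (0, 2, 2); (2, 0, 0))


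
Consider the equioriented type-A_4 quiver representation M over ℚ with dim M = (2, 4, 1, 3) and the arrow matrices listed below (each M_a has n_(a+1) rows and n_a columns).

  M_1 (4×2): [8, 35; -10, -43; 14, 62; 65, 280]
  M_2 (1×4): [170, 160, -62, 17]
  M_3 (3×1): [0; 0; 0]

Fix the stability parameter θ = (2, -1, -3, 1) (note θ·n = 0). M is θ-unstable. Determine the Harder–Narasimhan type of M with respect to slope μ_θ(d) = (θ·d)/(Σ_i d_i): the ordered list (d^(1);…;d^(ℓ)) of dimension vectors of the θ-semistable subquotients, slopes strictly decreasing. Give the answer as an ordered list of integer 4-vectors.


Via rank(M_{q-1}∘⋯∘M_p): M ≅ I[1,2], I[1,3], I[2,2]^2, I[4,4]^3.
μ_θ-semistable layers: μ^(1)=1; μ^(2)=1/2; μ^(3)=-2/3; μ^(4)=-1

((0, 0, 0, 3); (1, 1, 0, 0); (1, 1, 1, 0); (0, 2, 0, 0))
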